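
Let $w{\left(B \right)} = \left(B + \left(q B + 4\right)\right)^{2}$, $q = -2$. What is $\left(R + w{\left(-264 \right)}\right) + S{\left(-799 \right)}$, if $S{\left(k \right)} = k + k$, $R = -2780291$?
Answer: $-2710065$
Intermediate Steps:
$S{\left(k \right)} = 2 k$
$w{\left(B \right)} = \left(4 - B\right)^{2}$ ($w{\left(B \right)} = \left(B - \left(-4 + 2 B\right)\right)^{2} = \left(4 - B\right)^{2}$)
$\left(R + w{\left(-264 \right)}\right) + S{\left(-799 \right)} = \left(-2780291 + \left(4 - -264\right)^{2}\right) + 2 \left(-799\right) = \left(-2780291 + \left(4 + 264\right)^{2}\right) - 1598 = \left(-2780291 + 268^{2}\right) - 1598 = \left(-2780291 + 71824\right) - 1598 = -2708467 - 1598 = -2710065$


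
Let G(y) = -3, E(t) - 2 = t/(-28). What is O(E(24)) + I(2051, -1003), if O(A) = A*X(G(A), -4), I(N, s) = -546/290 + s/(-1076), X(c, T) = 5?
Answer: 5202609/1092140 ≈ 4.7637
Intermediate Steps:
E(t) = 2 - t/28 (E(t) = 2 + t/(-28) = 2 + t*(-1/28) = 2 - t/28)
I(N, s) = -273/145 - s/1076 (I(N, s) = -546*1/290 + s*(-1/1076) = -273/145 - s/1076)
O(A) = 5*A (O(A) = A*5 = 5*A)
O(E(24)) + I(2051, -1003) = 5*(2 - 1/28*24) + (-273/145 - 1/1076*(-1003)) = 5*(2 - 6/7) + (-273/145 + 1003/1076) = 5*(8/7) - 148313/156020 = 40/7 - 148313/156020 = 5202609/1092140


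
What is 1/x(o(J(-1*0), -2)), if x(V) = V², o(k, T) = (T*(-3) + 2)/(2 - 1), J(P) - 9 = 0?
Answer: 1/64 ≈ 0.015625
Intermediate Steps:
J(P) = 9 (J(P) = 9 + 0 = 9)
o(k, T) = 2 - 3*T (o(k, T) = (-3*T + 2)/1 = (2 - 3*T)*1 = 2 - 3*T)
1/x(o(J(-1*0), -2)) = 1/((2 - 3*(-2))²) = 1/((2 + 6)²) = 1/(8²) = 1/64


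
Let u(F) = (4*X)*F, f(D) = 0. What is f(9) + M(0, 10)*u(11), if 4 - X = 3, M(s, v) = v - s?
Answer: 440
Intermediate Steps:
X = 1 (X = 4 - 1*3 = 4 - 3 = 1)
u(F) = 4*F (u(F) = (4*1)*F = 4*F)
f(9) + M(0, 10)*u(11) = 0 + (10 - 1*0)*(4*11) = 0 + (10 + 0)*44 = 0 + 10*44 = 0 + 440 = 440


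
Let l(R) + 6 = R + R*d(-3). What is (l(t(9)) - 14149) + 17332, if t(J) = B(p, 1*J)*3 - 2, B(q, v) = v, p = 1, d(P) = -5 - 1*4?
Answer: 2977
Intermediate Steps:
d(P) = -9 (d(P) = -5 - 4 = -9)
t(J) = -2 + 3*J (t(J) = (1*J)*3 - 2 = J*3 - 2 = 3*J - 2 = -2 + 3*J)
l(R) = -6 - 8*R (l(R) = -6 + (R + R*(-9)) = -6 + (R - 9*R) = -6 - 8*R)
(l(t(9)) - 14149) + 17332 = ((-6 - 8*(-2 + 3*9)) - 14149) + 17332 = ((-6 - 8*(-2 + 27)) - 14149) + 17332 = ((-6 - 8*25) - 14149) + 17332 = ((-6 - 200) - 14149) + 17332 = (-206 - 14149) + 17332 = -14355 + 17332 = 2977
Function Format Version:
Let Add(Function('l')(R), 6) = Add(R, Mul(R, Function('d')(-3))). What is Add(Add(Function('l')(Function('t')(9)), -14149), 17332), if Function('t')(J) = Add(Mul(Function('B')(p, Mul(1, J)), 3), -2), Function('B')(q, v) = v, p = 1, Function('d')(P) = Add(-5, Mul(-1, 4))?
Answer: 2977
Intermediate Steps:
Function('d')(P) = -9 (Function('d')(P) = Add(-5, -4) = -9)
Function('t')(J) = Add(-2, Mul(3, J)) (Function('t')(J) = Add(Mul(Mul(1, J), 3), -2) = Add(Mul(J, 3), -2) = Add(Mul(3, J), -2) = Add(-2, Mul(3, J)))
Function('l')(R) = Add(-6, Mul(-8, R)) (Function('l')(R) = Add(-6, Add(R, Mul(R, -9))) = Add(-6, Add(R, Mul(-9, R))) = Add(-6, Mul(-8, R)))
Add(Add(Function('l')(Function('t')(9)), -14149), 17332) = Add(Add(Add(-6, Mul(-8, Add(-2, Mul(3, 9)))), -14149), 17332) = Add(Add(Add(-6, Mul(-8, Add(-2, 27))), -14149), 17332) = Add(Add(Add(-6, Mul(-8, 25)), -14149), 17332) = Add(Add(Add(-6, -200), -14149), 17332) = Add(Add(-206, -14149), 17332) = Add(-14355, 17332) = 2977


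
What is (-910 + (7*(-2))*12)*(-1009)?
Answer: 1087702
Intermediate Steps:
(-910 + (7*(-2))*12)*(-1009) = (-910 - 14*12)*(-1009) = (-910 - 168)*(-1009) = -1078*(-1009) = 1087702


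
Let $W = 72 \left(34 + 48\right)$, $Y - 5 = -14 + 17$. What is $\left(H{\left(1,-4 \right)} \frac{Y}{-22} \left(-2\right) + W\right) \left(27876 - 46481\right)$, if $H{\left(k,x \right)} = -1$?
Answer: $- \frac{1208134280}{11} \approx -1.0983 \cdot 10^{8}$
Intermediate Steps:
$Y = 8$ ($Y = 5 + \left(-14 + 17\right) = 5 + 3 = 8$)
$W = 5904$ ($W = 72 \cdot 82 = 5904$)
$\left(H{\left(1,-4 \right)} \frac{Y}{-22} \left(-2\right) + W\right) \left(27876 - 46481\right) = \left(- \frac{8}{-22} \left(-2\right) + 5904\right) \left(27876 - 46481\right) = \left(- \frac{8 \left(-1\right)}{22} \left(-2\right) + 5904\right) \left(-18605\right) = \left(\left(-1\right) \left(- \frac{4}{11}\right) \left(-2\right) + 5904\right) \left(-18605\right) = \left(\frac{4}{11} \left(-2\right) + 5904\right) \left(-18605\right) = \left(- \frac{8}{11} + 5904\right) \left(-18605\right) = \frac{64936}{11} \left(-18605\right) = - \frac{1208134280}{11}$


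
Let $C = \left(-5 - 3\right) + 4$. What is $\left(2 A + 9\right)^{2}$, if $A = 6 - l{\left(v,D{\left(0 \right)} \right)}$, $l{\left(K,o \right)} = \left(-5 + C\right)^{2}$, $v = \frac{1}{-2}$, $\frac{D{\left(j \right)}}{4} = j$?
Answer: $19881$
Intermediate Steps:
$D{\left(j \right)} = 4 j$
$v = - \frac{1}{2} \approx -0.5$
$C = -4$ ($C = -8 + 4 = -4$)
$l{\left(K,o \right)} = 81$ ($l{\left(K,o \right)} = \left(-5 - 4\right)^{2} = \left(-9\right)^{2} = 81$)
$A = -75$ ($A = 6 - 81 = -75$)
$\left(2 A + 9\right)^{2} = \left(2 \left(-75\right) + 9\right)^{2} = \left(-150 + 9\right)^{2} = \left(-141\right)^{2} = 19881$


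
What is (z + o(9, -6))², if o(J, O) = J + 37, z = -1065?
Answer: 1038361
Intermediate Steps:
o(J, O) = 37 + J
(z + o(9, -6))² = (-1065 + (37 + 9))² = (-1065 + 46)² = (-1019)² = 1038361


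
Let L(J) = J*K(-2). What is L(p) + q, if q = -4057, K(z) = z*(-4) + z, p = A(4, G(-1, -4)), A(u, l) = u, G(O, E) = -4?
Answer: -4033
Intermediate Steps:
p = 4
K(z) = -3*z (K(z) = -4*z + z = -3*z)
L(J) = 6*J (L(J) = J*(-3*(-2)) = J*6 = 6*J)
L(p) + q = 6*4 - 4057 = 24 - 4057 = -4033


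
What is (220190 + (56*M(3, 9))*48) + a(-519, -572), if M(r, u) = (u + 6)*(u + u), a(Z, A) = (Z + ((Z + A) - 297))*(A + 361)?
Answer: 1348327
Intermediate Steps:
a(Z, A) = (361 + A)*(-297 + A + 2*Z) (a(Z, A) = (Z + ((A + Z) - 297))*(361 + A) = (Z + (-297 + A + Z))*(361 + A) = (-297 + A + 2*Z)*(361 + A) = (361 + A)*(-297 + A + 2*Z))
M(r, u) = 2*u*(6 + u) (M(r, u) = (6 + u)*(2*u) = 2*u*(6 + u))
(220190 + (56*M(3, 9))*48) + a(-519, -572) = (220190 + (56*(2*9*(6 + 9)))*48) + (-107217 + (-572)² + 64*(-572) + 722*(-519) + 2*(-572)*(-519)) = (220190 + (56*(2*9*15))*48) + (-107217 + 327184 - 36608 - 374718 + 593736) = (220190 + (56*270)*48) + 402377 = (220190 + 15120*48) + 402377 = (220190 + 725760) + 402377 = 945950 + 402377 = 1348327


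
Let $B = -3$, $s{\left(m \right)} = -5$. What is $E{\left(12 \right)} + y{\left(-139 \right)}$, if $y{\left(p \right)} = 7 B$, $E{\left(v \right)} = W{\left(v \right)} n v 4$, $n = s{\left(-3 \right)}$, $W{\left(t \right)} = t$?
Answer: $-2901$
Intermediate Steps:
$n = -5$
$E{\left(v \right)} = - 20 v^{2}$ ($E{\left(v \right)} = v - 5 v 4 = v \left(- 20 v\right) = - 20 v^{2}$)
$y{\left(p \right)} = -21$ ($y{\left(p \right)} = 7 \left(-3\right) = -21$)
$E{\left(12 \right)} + y{\left(-139 \right)} = - 20 \cdot 12^{2} - 21 = \left(-20\right) 144 - 21 = -2880 - 21 = -2901$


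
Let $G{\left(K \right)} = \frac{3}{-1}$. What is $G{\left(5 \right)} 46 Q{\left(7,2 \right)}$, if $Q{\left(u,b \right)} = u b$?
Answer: $-1932$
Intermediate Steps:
$Q{\left(u,b \right)} = b u$
$G{\left(K \right)} = -3$ ($G{\left(K \right)} = 3 \left(-1\right) = -3$)
$G{\left(5 \right)} 46 Q{\left(7,2 \right)} = \left(-3\right) 46 \cdot 2 \cdot 7 = \left(-138\right) 14 = -1932$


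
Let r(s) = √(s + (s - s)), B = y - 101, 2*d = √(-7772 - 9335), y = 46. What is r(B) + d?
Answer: I*(√55 + √17107/2) ≈ 72.813*I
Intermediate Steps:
d = I*√17107/2 (d = √(-7772 - 9335)/2 = √(-17107)/2 = (I*√17107)/2 = I*√17107/2 ≈ 65.397*I)
B = -55 (B = 46 - 101 = -55)
r(s) = √s (r(s) = √(s + 0) = √s)
r(B) + d = √(-55) + I*√17107/2 = I*√55 + I*√17107/2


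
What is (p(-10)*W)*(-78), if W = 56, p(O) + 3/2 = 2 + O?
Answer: 41496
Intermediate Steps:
p(O) = 1/2 + O (p(O) = -3/2 + (2 + O) = 1/2 + O)
(p(-10)*W)*(-78) = ((1/2 - 10)*56)*(-78) = -19/2*56*(-78) = -532*(-78) = 41496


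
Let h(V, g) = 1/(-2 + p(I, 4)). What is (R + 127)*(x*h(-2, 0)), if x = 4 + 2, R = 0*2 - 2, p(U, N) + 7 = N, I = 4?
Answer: -150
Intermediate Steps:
p(U, N) = -7 + N
h(V, g) = -⅕ (h(V, g) = 1/(-2 + (-7 + 4)) = 1/(-2 - 3) = 1/(-5) = -⅕)
R = -2 (R = 0 - 2 = -2)
x = 6
(R + 127)*(x*h(-2, 0)) = (-2 + 127)*(6*(-⅕)) = 125*(-6/5) = -150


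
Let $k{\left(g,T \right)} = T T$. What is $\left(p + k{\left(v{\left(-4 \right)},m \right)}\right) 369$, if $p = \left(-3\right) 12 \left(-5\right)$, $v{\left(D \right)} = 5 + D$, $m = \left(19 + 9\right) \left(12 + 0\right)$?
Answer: $41725044$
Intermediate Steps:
$m = 336$ ($m = 28 \cdot 12 = 336$)
$p = 180$ ($p = \left(-36\right) \left(-5\right) = 180$)
$k{\left(g,T \right)} = T^{2}$
$\left(p + k{\left(v{\left(-4 \right)},m \right)}\right) 369 = \left(180 + 336^{2}\right) 369 = \left(180 + 112896\right) 369 = 113076 \cdot 369 = 41725044$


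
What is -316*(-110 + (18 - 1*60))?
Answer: 48032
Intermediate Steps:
-316*(-110 + (18 - 1*60)) = -316*(-110 + (18 - 60)) = -316*(-110 - 42) = -316*(-152) = 48032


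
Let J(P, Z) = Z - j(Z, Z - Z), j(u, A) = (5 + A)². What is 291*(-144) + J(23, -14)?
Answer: -41943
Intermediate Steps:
J(P, Z) = -25 + Z (J(P, Z) = Z - (5 + (Z - Z))² = Z - (5 + 0)² = Z - 1*5² = Z - 1*25 = Z - 25 = -25 + Z)
291*(-144) + J(23, -14) = 291*(-144) + (-25 - 14) = -41904 - 39 = -41943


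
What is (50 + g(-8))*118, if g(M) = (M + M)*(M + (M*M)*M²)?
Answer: -7712244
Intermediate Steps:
g(M) = 2*M*(M + M⁴) (g(M) = (2*M)*(M + M²*M²) = (2*M)*(M + M⁴) = 2*M*(M + M⁴))
(50 + g(-8))*118 = (50 + 2*(-8)²*(1 + (-8)³))*118 = (50 + 2*64*(1 - 512))*118 = (50 + 2*64*(-511))*118 = (50 - 65408)*118 = -65358*118 = -7712244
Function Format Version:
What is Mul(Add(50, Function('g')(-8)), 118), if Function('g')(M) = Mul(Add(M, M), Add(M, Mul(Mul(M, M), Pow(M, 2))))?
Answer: -7712244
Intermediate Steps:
Function('g')(M) = Mul(2, M, Add(M, Pow(M, 4))) (Function('g')(M) = Mul(Mul(2, M), Add(M, Mul(Pow(M, 2), Pow(M, 2)))) = Mul(Mul(2, M), Add(M, Pow(M, 4))) = Mul(2, M, Add(M, Pow(M, 4))))
Mul(Add(50, Function('g')(-8)), 118) = Mul(Add(50, Mul(2, Pow(-8, 2), Add(1, Pow(-8, 3)))), 118) = Mul(Add(50, Mul(2, 64, Add(1, -512))), 118) = Mul(Add(50, Mul(2, 64, -511)), 118) = Mul(Add(50, -65408), 118) = Mul(-65358, 118) = -7712244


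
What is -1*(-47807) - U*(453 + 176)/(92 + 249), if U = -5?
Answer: 16305332/341 ≈ 47816.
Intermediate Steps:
-1*(-47807) - U*(453 + 176)/(92 + 249) = -1*(-47807) - (-5)*(453 + 176)/(92 + 249) = 47807 - (-5)*629/341 = 47807 - 1*(-3145/341) = 47807 + 3145/341 = 16305332/341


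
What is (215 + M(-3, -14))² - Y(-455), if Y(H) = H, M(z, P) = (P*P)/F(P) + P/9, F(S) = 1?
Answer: 13616080/81 ≈ 1.6810e+5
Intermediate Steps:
M(z, P) = P² + P/9 (M(z, P) = (P*P)/1 + P/9 = P²*1 + P*(⅑) = P² + P/9)
(215 + M(-3, -14))² - Y(-455) = (215 - 14*(⅑ - 14))² - 1*(-455) = (215 - 14*(-125/9))² + 455 = (215 + 1750/9)² + 455 = (3685/9)² + 455 = 13579225/81 + 455 = 13616080/81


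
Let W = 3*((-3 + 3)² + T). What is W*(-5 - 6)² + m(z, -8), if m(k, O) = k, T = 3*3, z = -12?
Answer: 3255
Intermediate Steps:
T = 9
W = 27 (W = 3*((-3 + 3)² + 9) = 3*(0² + 9) = 3*(0 + 9) = 3*9 = 27)
W*(-5 - 6)² + m(z, -8) = 27*(-5 - 6)² - 12 = 27*(-11)² - 12 = 27*121 - 12 = 3267 - 12 = 3255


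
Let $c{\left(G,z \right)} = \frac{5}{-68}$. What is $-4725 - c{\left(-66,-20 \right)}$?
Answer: $- \frac{321295}{68} \approx -4724.9$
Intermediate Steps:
$c{\left(G,z \right)} = - \frac{5}{68}$ ($c{\left(G,z \right)} = 5 \left(- \frac{1}{68}\right) = - \frac{5}{68}$)
$-4725 - c{\left(-66,-20 \right)} = -4725 - - \frac{5}{68} = -4725 + \frac{5}{68} = - \frac{321295}{68}$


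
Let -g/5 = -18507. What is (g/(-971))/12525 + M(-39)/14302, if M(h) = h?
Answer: -119849653/11595847070 ≈ -0.010336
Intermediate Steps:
g = 92535 (g = -5*(-18507) = 92535)
(g/(-971))/12525 + M(-39)/14302 = (92535/(-971))/12525 - 39/14302 = (92535*(-1/971))*(1/12525) - 39*1/14302 = -92535/971*1/12525 - 39/14302 = -6169/810785 - 39/14302 = -119849653/11595847070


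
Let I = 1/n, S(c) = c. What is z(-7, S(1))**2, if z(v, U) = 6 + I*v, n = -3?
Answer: 625/9 ≈ 69.444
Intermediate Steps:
I = -1/3 (I = 1/(-3) = -1/3 ≈ -0.33333)
z(v, U) = 6 - v/3
z(-7, S(1))**2 = (6 - 1/3*(-7))**2 = (6 + 7/3)**2 = (25/3)**2 = 625/9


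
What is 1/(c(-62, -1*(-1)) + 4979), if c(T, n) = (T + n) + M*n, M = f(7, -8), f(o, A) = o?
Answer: 1/4925 ≈ 0.00020305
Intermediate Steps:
M = 7
c(T, n) = T + 8*n (c(T, n) = (T + n) + 7*n = T + 8*n)
1/(c(-62, -1*(-1)) + 4979) = 1/((-62 + 8*(-1*(-1))) + 4979) = 1/((-62 + 8*1) + 4979) = 1/((-62 + 8) + 4979) = 1/(-54 + 4979) = 1/4925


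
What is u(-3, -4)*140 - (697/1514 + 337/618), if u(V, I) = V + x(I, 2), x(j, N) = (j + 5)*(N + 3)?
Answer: 65260399/233913 ≈ 278.99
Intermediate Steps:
x(j, N) = (3 + N)*(5 + j) (x(j, N) = (5 + j)*(3 + N) = (3 + N)*(5 + j))
u(V, I) = 25 + V + 5*I (u(V, I) = V + (15 + 3*I + 5*2 + 2*I) = V + (15 + 3*I + 10 + 2*I) = V + (25 + 5*I) = 25 + V + 5*I)
u(-3, -4)*140 - (697/1514 + 337/618) = (25 - 3 + 5*(-4))*140 - (697/1514 + 337/618) = (25 - 3 - 20)*140 - (697*(1/1514) + 337*(1/618)) = 2*140 - (697/1514 + 337/618) = 280 - 1*235241/233913 = 280 - 235241/233913 = 65260399/233913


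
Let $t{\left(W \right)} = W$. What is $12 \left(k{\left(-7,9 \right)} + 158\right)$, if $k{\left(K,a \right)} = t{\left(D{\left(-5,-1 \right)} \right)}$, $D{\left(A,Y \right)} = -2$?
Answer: $1872$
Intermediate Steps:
$k{\left(K,a \right)} = -2$
$12 \left(k{\left(-7,9 \right)} + 158\right) = 12 \left(-2 + 158\right) = 12 \cdot 156 = 1872$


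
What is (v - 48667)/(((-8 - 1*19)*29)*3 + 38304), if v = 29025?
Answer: -19642/35955 ≈ -0.54629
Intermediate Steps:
(v - 48667)/(((-8 - 1*19)*29)*3 + 38304) = (29025 - 48667)/(((-8 - 1*19)*29)*3 + 38304) = -19642/(((-8 - 19)*29)*3 + 38304) = -19642/(-27*29*3 + 38304) = -19642/(-783*3 + 38304) = -19642/(-2349 + 38304) = -19642/35955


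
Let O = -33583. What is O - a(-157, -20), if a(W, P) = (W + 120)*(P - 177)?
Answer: -40872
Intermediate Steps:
a(W, P) = (-177 + P)*(120 + W) (a(W, P) = (120 + W)*(-177 + P) = (-177 + P)*(120 + W))
O - a(-157, -20) = -33583 - (-21240 - 177*(-157) + 120*(-20) - 20*(-157)) = -33583 - (-21240 + 27789 - 2400 + 3140) = -33583 - 1*7289 = -33583 - 7289 = -40872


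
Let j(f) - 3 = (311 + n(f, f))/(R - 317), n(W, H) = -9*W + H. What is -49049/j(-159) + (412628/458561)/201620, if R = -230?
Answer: -620137820692027509/1340598497890 ≈ -4.6258e+5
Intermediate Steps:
n(W, H) = H - 9*W
j(f) = 1330/547 + 8*f/547 (j(f) = 3 + (311 + (f - 9*f))/(-230 - 317) = 3 + (311 - 8*f)/(-547) = 3 + (311 - 8*f)*(-1/547) = 3 + (-311/547 + 8*f/547) = 1330/547 + 8*f/547)
-49049/j(-159) + (412628/458561)/201620 = -49049/(1330/547 + (8/547)*(-159)) + (412628/458561)/201620 = -49049/(1330/547 - 1272/547) + (412628*(1/458561))*(1/201620) = -49049/58/547 + (412628/458561)*(1/201620) = -49049*547/58 + 103157/23113767205 = -26829803/58 + 103157/23113767205 = -620137820692027509/1340598497890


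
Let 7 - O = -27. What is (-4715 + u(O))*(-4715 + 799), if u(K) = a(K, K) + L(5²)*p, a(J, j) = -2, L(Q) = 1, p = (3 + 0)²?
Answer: 18436528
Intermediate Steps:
p = 9 (p = 3² = 9)
O = 34 (O = 7 - 1*(-27) = 7 + 27 = 34)
u(K) = 7 (u(K) = -2 + 1*9 = -2 + 9 = 7)
(-4715 + u(O))*(-4715 + 799) = (-4715 + 7)*(-4715 + 799) = -4708*(-3916) = 18436528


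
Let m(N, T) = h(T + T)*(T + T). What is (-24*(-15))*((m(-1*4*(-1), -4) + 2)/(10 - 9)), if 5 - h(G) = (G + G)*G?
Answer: 354960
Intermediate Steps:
h(G) = 5 - 2*G² (h(G) = 5 - (G + G)*G = 5 - 2*G*G = 5 - 2*G²)
m(N, T) = 2*T*(5 - 8*T²) (m(N, T) = (5 - 2*(T + T)²)*(T + T) = (5 - 2*4*T²)*(2*T) = (5 - 8*T²)*(2*T) = 2*T*(5 - 8*T²))
(-24*(-15))*((m(-1*4*(-1), -4) + 2)/(10 - 9)) = (-24*(-15))*(((-16*(-4)³ + 10*(-4)) + 2)/(10 - 9)) = 360*(((-16*(-64) - 40) + 2)/1) = 360*(((1024 - 40) + 2)*1) = 360*((984 + 2)*1) = 360*(986*1) = 360*986 = 354960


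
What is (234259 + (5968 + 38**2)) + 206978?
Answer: 448649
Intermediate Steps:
(234259 + (5968 + 38**2)) + 206978 = (234259 + (5968 + 1444)) + 206978 = (234259 + 7412) + 206978 = 241671 + 206978 = 448649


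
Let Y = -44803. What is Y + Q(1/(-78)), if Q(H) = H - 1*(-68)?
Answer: -3489331/78 ≈ -44735.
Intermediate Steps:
Q(H) = 68 + H (Q(H) = H + 68 = 68 + H)
Y + Q(1/(-78)) = -44803 + (68 + 1/(-78)) = -44803 + (68 - 1/78) = -44803 + 5303/78 = -3489331/78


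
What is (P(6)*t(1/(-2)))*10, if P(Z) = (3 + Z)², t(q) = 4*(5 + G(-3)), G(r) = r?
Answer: 6480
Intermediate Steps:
t(q) = 8 (t(q) = 4*(5 - 3) = 4*2 = 8)
(P(6)*t(1/(-2)))*10 = ((3 + 6)²*8)*10 = (9²*8)*10 = (81*8)*10 = 648*10 = 6480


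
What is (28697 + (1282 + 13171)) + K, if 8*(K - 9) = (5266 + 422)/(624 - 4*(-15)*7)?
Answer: 5006523/116 ≈ 43160.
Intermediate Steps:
K = 1123/116 (K = 9 + ((5266 + 422)/(624 - 4*(-15)*7))/8 = 9 + (5688/(624 + 60*7))/8 = 9 + (5688/(624 + 420))/8 = 9 + (5688/1044)/8 = 9 + (5688*(1/1044))/8 = 9 + (⅛)*(158/29) = 9 + 79/116 = 1123/116 ≈ 9.6810)
(28697 + (1282 + 13171)) + K = (28697 + (1282 + 13171)) + 1123/116 = (28697 + 14453) + 1123/116 = 43150 + 1123/116 = 5006523/116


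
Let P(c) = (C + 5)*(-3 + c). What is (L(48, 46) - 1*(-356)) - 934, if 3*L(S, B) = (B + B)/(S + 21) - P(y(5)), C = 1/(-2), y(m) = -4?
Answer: -10207/18 ≈ -567.06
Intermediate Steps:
C = -½ (C = 1*(-½) = -½ ≈ -0.50000)
P(c) = -27/2 + 9*c/2 (P(c) = (-½ + 5)*(-3 + c) = 9*(-3 + c)/2 = -27/2 + 9*c/2)
L(S, B) = 21/2 + 2*B/(3*(21 + S)) (L(S, B) = ((B + B)/(S + 21) - (-27/2 + (9/2)*(-4)))/3 = ((2*B)/(21 + S) - (-27/2 - 18))/3 = (2*B/(21 + S) - 1*(-63/2))/3 = (2*B/(21 + S) + 63/2)/3 = (63/2 + 2*B/(21 + S))/3 = 21/2 + 2*B/(3*(21 + S)))
(L(48, 46) - 1*(-356)) - 934 = ((1323 + 4*46 + 63*48)/(6*(21 + 48)) - 1*(-356)) - 934 = ((⅙)*(1323 + 184 + 3024)/69 + 356) - 934 = ((⅙)*(1/69)*4531 + 356) - 934 = (197/18 + 356) - 934 = 6605/18 - 934 = -10207/18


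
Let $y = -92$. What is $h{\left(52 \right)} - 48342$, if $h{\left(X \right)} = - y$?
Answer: $-48250$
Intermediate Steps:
$h{\left(X \right)} = 92$ ($h{\left(X \right)} = \left(-1\right) \left(-92\right) = 92$)
$h{\left(52 \right)} - 48342 = 92 - 48342 = -48250$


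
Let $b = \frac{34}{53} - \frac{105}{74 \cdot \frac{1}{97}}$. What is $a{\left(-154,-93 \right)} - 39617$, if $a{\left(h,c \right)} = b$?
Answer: $- \frac{155915163}{3922} \approx -39754.0$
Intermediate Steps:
$b = - \frac{537289}{3922}$ ($b = 34 \cdot \frac{1}{53} - \frac{105}{74 \cdot \frac{1}{97}} = \frac{34}{53} - \frac{105}{\frac{74}{97}} = \frac{34}{53} - \frac{10185}{74} = - \frac{537289}{3922} \approx -136.99$)
$a{\left(h,c \right)} = - \frac{537289}{3922}$
$a{\left(-154,-93 \right)} - 39617 = - \frac{537289}{3922} - 39617 = - \frac{155915163}{3922}$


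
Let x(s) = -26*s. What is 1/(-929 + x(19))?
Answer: -1/1423 ≈ -0.00070274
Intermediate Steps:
1/(-929 + x(19)) = 1/(-929 - 26*19) = 1/(-929 - 494) = 1/(-1423) = -1/1423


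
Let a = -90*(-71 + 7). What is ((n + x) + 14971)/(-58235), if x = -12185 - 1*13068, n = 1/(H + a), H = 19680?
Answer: 261574079/1481498400 ≈ 0.17656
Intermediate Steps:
a = 5760 (a = -90*(-64) = 5760)
n = 1/25440 (n = 1/(19680 + 5760) = 1/25440 ≈ 3.9308e-5)
x = -25253 (x = -12185 - 13068 = -25253)
((n + x) + 14971)/(-58235) = ((1/25440 - 25253) + 14971)/(-58235) = (-642436319/25440 + 14971)*(-1/58235) = -261574079/25440*(-1/58235) = 261574079/1481498400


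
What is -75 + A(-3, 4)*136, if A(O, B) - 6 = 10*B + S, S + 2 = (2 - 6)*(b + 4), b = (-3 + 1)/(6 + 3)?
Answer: 34685/9 ≈ 3853.9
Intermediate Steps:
b = -2/9 ≈ -0.22222
S = -154/9 (S = -2 + (2 - 6)*(-2/9 + 4) = -2 - 4*34/9 = -2 - 136/9 = -154/9 ≈ -17.111)
A(O, B) = -100/9 + 10*B (A(O, B) = 6 + (10*B - 154/9) = 6 + (-154/9 + 10*B) = -100/9 + 10*B)
-75 + A(-3, 4)*136 = -75 + (-100/9 + 10*4)*136 = -75 + (-100/9 + 40)*136 = -75 + (260/9)*136 = -75 + 35360/9 = 34685/9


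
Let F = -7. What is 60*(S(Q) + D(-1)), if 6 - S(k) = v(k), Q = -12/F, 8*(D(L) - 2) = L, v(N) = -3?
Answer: 1305/2 ≈ 652.50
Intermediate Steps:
D(L) = 2 + L/8
Q = 12/7 (Q = -12/(-7) = -12*(-1/7) = 12/7 ≈ 1.7143)
S(k) = 9 (S(k) = 6 - 1*(-3) = 6 + 3 = 9)
60*(S(Q) + D(-1)) = 60*(9 + (2 + (1/8)*(-1))) = 60*(9 + (2 - 1/8)) = 60*(9 + 15/8) = 60*(87/8) = 1305/2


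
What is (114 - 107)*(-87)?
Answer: -609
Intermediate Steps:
(114 - 107)*(-87) = 7*(-87) = -609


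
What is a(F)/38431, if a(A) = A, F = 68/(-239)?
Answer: -68/9185009 ≈ -7.4034e-6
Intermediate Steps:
F = -68/239 (F = 68*(-1/239) = -68/239 ≈ -0.28452)
a(F)/38431 = -68/239/38431 = -68/239*1/38431 = -68/9185009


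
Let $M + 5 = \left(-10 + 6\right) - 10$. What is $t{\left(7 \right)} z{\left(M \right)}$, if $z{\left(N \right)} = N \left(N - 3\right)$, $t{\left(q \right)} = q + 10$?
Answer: $7106$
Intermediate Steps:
$t{\left(q \right)} = 10 + q$
$M = -19$ ($M = -5 + \left(\left(-10 + 6\right) - 10\right) = -5 - 14 = -19$)
$z{\left(N \right)} = N \left(-3 + N\right)$
$t{\left(7 \right)} z{\left(M \right)} = \left(10 + 7\right) \left(- 19 \left(-3 - 19\right)\right) = 17 \left(\left(-19\right) \left(-22\right)\right) = 17 \cdot 418 = 7106$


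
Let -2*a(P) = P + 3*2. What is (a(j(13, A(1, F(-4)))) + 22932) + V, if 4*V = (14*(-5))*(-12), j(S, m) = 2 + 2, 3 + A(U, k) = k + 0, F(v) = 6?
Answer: 23137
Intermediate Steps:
A(U, k) = -3 + k (A(U, k) = -3 + (k + 0) = -3 + k)
j(S, m) = 4
V = 210 (V = ((14*(-5))*(-12))/4 = (-70*(-12))/4 = (1/4)*840 = 210)
a(P) = -3 - P/2 (a(P) = -(P + 3*2)/2 = -(P + 6)/2 = -(6 + P)/2 = -3 - P/2)
(a(j(13, A(1, F(-4)))) + 22932) + V = ((-3 - 1/2*4) + 22932) + 210 = ((-3 - 2) + 22932) + 210 = (-5 + 22932) + 210 = 22927 + 210 = 23137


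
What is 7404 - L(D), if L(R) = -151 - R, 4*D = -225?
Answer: 29995/4 ≈ 7498.8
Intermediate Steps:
D = -225/4 (D = (1/4)*(-225) = -225/4 ≈ -56.250)
7404 - L(D) = 7404 - (-151 - 1*(-225/4)) = 7404 - (-151 + 225/4) = 7404 - 1*(-379/4) = 7404 + 379/4 = 29995/4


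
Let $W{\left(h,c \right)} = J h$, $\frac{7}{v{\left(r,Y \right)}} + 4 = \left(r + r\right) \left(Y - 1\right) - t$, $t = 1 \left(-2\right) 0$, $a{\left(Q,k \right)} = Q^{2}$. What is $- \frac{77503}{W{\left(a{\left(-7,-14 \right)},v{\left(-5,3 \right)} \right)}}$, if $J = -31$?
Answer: $\frac{77503}{1519} \approx 51.022$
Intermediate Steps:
$t = 0$ ($t = \left(-2\right) 0 = 0$)
$v{\left(r,Y \right)} = \frac{7}{-4 + 2 r \left(-1 + Y\right)}$ ($v{\left(r,Y \right)} = \frac{7}{-4 + \left(\left(r + r\right) \left(Y - 1\right) - 0\right)} = \frac{7}{-4 + \left(2 r \left(-1 + Y\right) + 0\right)} = \frac{7}{-4 + 2 r \left(-1 + Y\right)}$)
$W{\left(h,c \right)} = - 31 h$
$- \frac{77503}{W{\left(a{\left(-7,-14 \right)},v{\left(-5,3 \right)} \right)}} = - \frac{77503}{\left(-31\right) \left(-7\right)^{2}} = - \frac{77503}{\left(-31\right) 49} = - \frac{77503}{-1519} = \left(-77503\right) \left(- \frac{1}{1519}\right) = \frac{77503}{1519}$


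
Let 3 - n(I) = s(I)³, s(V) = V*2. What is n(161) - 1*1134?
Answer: -33387379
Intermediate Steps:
s(V) = 2*V
n(I) = 3 - 8*I³ (n(I) = 3 - (2*I)³ = 3 - 8*I³)
n(161) - 1*1134 = (3 - 8*161³) - 1*1134 = (3 - 8*4173281) - 1134 = (3 - 33386248) - 1134 = -33386245 - 1134 = -33387379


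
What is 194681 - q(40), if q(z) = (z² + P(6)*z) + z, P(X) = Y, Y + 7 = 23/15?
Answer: 579779/3 ≈ 1.9326e+5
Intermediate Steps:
Y = -82/15 (Y = -7 + 23/15 = -82/15 ≈ -5.4667)
P(X) = -82/15
q(z) = z² - 67*z/15 (q(z) = (z² - 82*z/15) + z = z² - 67*z/15)
194681 - q(40) = 194681 - 40*(-67 + 15*40)/15 = 194681 - 40*(-67 + 600)/15 = 194681 - 40*533/15 = 194681 - 1*4264/3 = 194681 - 4264/3 = 579779/3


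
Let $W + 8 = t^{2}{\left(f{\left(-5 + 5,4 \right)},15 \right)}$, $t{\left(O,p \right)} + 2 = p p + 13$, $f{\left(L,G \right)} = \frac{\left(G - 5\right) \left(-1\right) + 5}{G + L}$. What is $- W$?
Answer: $-55688$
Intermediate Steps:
$f{\left(L,G \right)} = \frac{10 - G}{G + L}$ ($f{\left(L,G \right)} = \frac{\left(-5 + G\right) \left(-1\right) + 5}{G + L} = \frac{\left(5 - G\right) + 5}{G + L} = \frac{10 - G}{G + L}$)
$t{\left(O,p \right)} = 11 + p^{2}$ ($t{\left(O,p \right)} = -2 + \left(p p + 13\right) = -2 + \left(p^{2} + 13\right) = -2 + \left(13 + p^{2}\right) = 11 + p^{2}$)
$W = 55688$ ($W = -8 + \left(11 + 15^{2}\right)^{2} = -8 + \left(11 + 225\right)^{2} = -8 + 236^{2} = -8 + 55696 = 55688$)
$- W = \left(-1\right) 55688 = -55688$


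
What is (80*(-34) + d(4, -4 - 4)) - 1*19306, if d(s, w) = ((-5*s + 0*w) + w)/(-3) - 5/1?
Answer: -66065/3 ≈ -22022.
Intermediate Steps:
d(s, w) = -5 - w/3 + 5*s/3 (d(s, w) = ((-5*s + 0) + w)*(-⅓) - 5*1 = (-5*s + w)*(-⅓) - 5 = (w - 5*s)*(-⅓) - 5 = (-w/3 + 5*s/3) - 5 = -5 - w/3 + 5*s/3)
(80*(-34) + d(4, -4 - 4)) - 1*19306 = (80*(-34) + (-5 - (-4 - 4)/3 + (5/3)*4)) - 1*19306 = (-2720 + (-5 - ⅓*(-8) + 20/3)) - 19306 = (-2720 + (-5 + 8/3 + 20/3)) - 19306 = (-2720 + 13/3) - 19306 = -8147/3 - 19306 = -66065/3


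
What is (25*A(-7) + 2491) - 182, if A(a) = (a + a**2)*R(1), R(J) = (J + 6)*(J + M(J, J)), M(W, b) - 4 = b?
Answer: 46409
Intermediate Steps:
M(W, b) = 4 + b
R(J) = (4 + 2*J)*(6 + J) (R(J) = (J + 6)*(J + (4 + J)) = (6 + J)*(4 + 2*J) = (4 + 2*J)*(6 + J))
A(a) = 42*a + 42*a**2 (A(a) = (a + a**2)*(24 + 2*1**2 + 16*1) = (a + a**2)*(24 + 2*1 + 16) = (a + a**2)*(24 + 2 + 16) = (a + a**2)*42 = 42*a + 42*a**2)
(25*A(-7) + 2491) - 182 = (25*(42*(-7)*(1 - 7)) + 2491) - 182 = (25*(42*(-7)*(-6)) + 2491) - 182 = (25*1764 + 2491) - 182 = (44100 + 2491) - 182 = 46591 - 182 = 46409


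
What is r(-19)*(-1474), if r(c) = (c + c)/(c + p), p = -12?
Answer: -56012/31 ≈ -1806.8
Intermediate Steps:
r(c) = 2*c/(-12 + c) (r(c) = (c + c)/(c - 12) = (2*c)/(-12 + c) = 2*c/(-12 + c))
r(-19)*(-1474) = (2*(-19)/(-12 - 19))*(-1474) = (2*(-19)/(-31))*(-1474) = (2*(-19)*(-1/31))*(-1474) = (38/31)*(-1474) = -56012/31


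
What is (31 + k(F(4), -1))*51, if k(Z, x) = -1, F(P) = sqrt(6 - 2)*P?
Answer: 1530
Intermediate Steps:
F(P) = 2*P (F(P) = sqrt(4)*P = 2*P)
(31 + k(F(4), -1))*51 = (31 - 1)*51 = 30*51 = 1530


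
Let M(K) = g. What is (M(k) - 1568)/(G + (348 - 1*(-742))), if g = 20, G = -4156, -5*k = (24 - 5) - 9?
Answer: 258/511 ≈ 0.50489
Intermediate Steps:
k = -2 (k = -((24 - 5) - 9)/5 = -(19 - 9)/5 = -⅕*10 = -2)
M(K) = 20
(M(k) - 1568)/(G + (348 - 1*(-742))) = (20 - 1568)/(-4156 + (348 - 1*(-742))) = -1548/(-4156 + (348 + 742)) = -1548/(-4156 + 1090) = -1548/(-3066) = -1548*(-1/3066) = 258/511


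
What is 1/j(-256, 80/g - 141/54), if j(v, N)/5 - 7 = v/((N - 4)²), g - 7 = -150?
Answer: 340660849/3442520435 ≈ 0.098957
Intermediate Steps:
g = -143 (g = 7 - 150 = -143)
j(v, N) = 35 + 5*v/(-4 + N)² (j(v, N) = 35 + 5*(v/((N - 4)²)) = 35 + 5*(v/((-4 + N)²)) = 35 + 5*(v/(-4 + N)²) = 35 + 5*v/(-4 + N)²)
1/j(-256, 80/g - 141/54) = 1/(35 + 5*(-256)/(-4 + (80/(-143) - 141/54))²) = 1/(35 + 5*(-256)/(-4 + (80*(-1/143) - 141*1/54))²) = 1/(35 + 5*(-256)/(-4 + (-80/143 - 47/18))²) = 1/(35 + 5*(-256)/(-4 - 8161/2574)²) = 1/(35 + 5*(-256)/(-18457/2574)²) = 1/(35 + 5*(-256)*(6625476/340660849)) = 1/(35 - 8480609280/340660849) = 1/(3442520435/340660849) = 340660849/3442520435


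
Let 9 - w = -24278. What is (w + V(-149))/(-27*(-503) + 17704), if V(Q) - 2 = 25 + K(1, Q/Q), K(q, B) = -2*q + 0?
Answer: 24312/31285 ≈ 0.77711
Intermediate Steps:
K(q, B) = -2*q
w = 24287 (w = 9 - 1*(-24278) = 9 + 24278 = 24287)
V(Q) = 25 (V(Q) = 2 + (25 - 2*1) = 2 + (25 - 2) = 2 + 23 = 25)
(w + V(-149))/(-27*(-503) + 17704) = (24287 + 25)/(-27*(-503) + 17704) = 24312/(13581 + 17704) = 24312/31285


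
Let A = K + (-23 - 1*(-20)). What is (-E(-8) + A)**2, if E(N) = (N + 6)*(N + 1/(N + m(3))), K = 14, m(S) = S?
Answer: 729/25 ≈ 29.160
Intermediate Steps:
E(N) = (6 + N)*(N + 1/(3 + N)) (E(N) = (N + 6)*(N + 1/(N + 3)) = (6 + N)*(N + 1/(3 + N)))
A = 11 (A = 14 + (-23 - 1*(-20)) = 14 + (-23 + 20) = 14 - 3 = 11)
(-E(-8) + A)**2 = (-(6 + (-8)**3 + 9*(-8)**2 + 19*(-8))/(3 - 8) + 11)**2 = (-(6 - 512 + 9*64 - 152)/(-5) + 11)**2 = (-(-1)*(6 - 512 + 576 - 152)/5 + 11)**2 = (-(-1)*(-82)/5 + 11)**2 = (-1*82/5 + 11)**2 = (-82/5 + 11)**2 = (-27/5)**2 = 729/25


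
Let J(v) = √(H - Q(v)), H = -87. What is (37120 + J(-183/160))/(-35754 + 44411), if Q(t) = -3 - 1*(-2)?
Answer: 37120/8657 + I*√86/8657 ≈ 4.2879 + 0.0010712*I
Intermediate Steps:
Q(t) = -1 (Q(t) = -3 + 2 = -1)
J(v) = I*√86 (J(v) = √(-87 - 1*(-1)) = √(-87 + 1) = √(-86) = I*√86)
(37120 + J(-183/160))/(-35754 + 44411) = (37120 + I*√86)/(-35754 + 44411) = (37120 + I*√86)/8657 = (37120 + I*√86)*(1/8657) = 37120/8657 + I*√86/8657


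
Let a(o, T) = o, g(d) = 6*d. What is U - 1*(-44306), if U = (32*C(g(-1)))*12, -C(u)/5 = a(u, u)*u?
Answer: -24814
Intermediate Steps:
C(u) = -5*u² (C(u) = -5*u*u = -5*u²)
U = -69120 (U = (32*(-5*(6*(-1))²))*12 = (32*(-5*(-6)²))*12 = (32*(-5*36))*12 = (32*(-180))*12 = -5760*12 = -69120)
U - 1*(-44306) = -69120 - 1*(-44306) = -69120 + 44306 = -24814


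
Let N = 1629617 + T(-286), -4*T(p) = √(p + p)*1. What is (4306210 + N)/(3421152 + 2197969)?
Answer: 5935827/5619121 - I*√143/11238242 ≈ 1.0564 - 1.0641e-6*I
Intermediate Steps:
T(p) = -√2*√p/4 (T(p) = -√(p + p)/4 = -√(2*p)/4 = -√2*√p/4)
N = 1629617 - I*√143/2 (N = 1629617 - √2*√(-286)/4 = 1629617 - √2*I*√286/4 = 1629617 - I*√143/2 ≈ 1.6296e+6 - 5.9791*I)
(4306210 + N)/(3421152 + 2197969) = (4306210 + (1629617 - I*√143/2))/(3421152 + 2197969) = (5935827 - I*√143/2)/5619121 = (5935827 - I*√143/2)*(1/5619121) = 5935827/5619121 - I*√143/11238242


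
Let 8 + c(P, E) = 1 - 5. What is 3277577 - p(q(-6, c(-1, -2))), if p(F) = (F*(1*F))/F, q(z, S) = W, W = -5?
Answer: 3277582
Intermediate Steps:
c(P, E) = -12 (c(P, E) = -8 + (1 - 5) = -8 - 4 = -12)
q(z, S) = -5
p(F) = F (p(F) = (F*F)/F = F²/F = F)
3277577 - p(q(-6, c(-1, -2))) = 3277577 - 1*(-5) = 3277577 + 5 = 3277582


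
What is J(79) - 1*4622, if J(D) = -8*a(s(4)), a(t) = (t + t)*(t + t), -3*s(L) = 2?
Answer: -41726/9 ≈ -4636.2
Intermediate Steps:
s(L) = -⅔ (s(L) = -⅓*2 = -⅔)
a(t) = 4*t² (a(t) = (2*t)*(2*t) = 4*t²)
J(D) = -128/9 (J(D) = -32*(-⅔)² = -32*4/9 = -8*16/9 = -128/9)
J(79) - 1*4622 = -128/9 - 1*4622 = -128/9 - 4622 = -41726/9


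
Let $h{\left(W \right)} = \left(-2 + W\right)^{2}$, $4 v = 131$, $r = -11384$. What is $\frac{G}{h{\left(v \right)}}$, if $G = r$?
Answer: $- \frac{182144}{15129} \approx -12.039$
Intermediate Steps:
$G = -11384$
$v = \frac{131}{4}$ ($v = \frac{1}{4} \cdot 131 = \frac{131}{4} \approx 32.75$)
$\frac{G}{h{\left(v \right)}} = - \frac{11384}{\left(-2 + \frac{131}{4}\right)^{2}} = - \frac{11384}{\left(\frac{123}{4}\right)^{2}} = - \frac{11384}{\frac{15129}{16}} = \left(-11384\right) \frac{16}{15129} = - \frac{182144}{15129}$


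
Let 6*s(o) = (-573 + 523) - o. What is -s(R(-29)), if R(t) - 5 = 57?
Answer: 56/3 ≈ 18.667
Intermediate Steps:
R(t) = 62 (R(t) = 5 + 57 = 62)
s(o) = -25/3 - o/6 (s(o) = ((-573 + 523) - o)/6 = (-50 - o)/6 = -25/3 - o/6)
-s(R(-29)) = -(-25/3 - ⅙*62) = -(-25/3 - 31/3) = -1*(-56/3) = 56/3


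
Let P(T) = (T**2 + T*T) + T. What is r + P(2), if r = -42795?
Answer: -42785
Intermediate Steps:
P(T) = T + 2*T**2 (P(T) = (T**2 + T**2) + T = 2*T**2 + T = T + 2*T**2)
r + P(2) = -42795 + 2*(1 + 2*2) = -42795 + 2*(1 + 4) = -42795 + 2*5 = -42795 + 10 = -42785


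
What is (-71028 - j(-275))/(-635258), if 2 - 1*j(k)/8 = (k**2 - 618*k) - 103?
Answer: -946366/317629 ≈ -2.9795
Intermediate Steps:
j(k) = 840 - 8*k**2 + 4944*k (j(k) = 16 - 8*((k**2 - 618*k) - 103) = 16 - 8*(-103 + k**2 - 618*k) = 16 + (824 - 8*k**2 + 4944*k) = 840 - 8*k**2 + 4944*k)
(-71028 - j(-275))/(-635258) = (-71028 - (840 - 8*(-275)**2 + 4944*(-275)))/(-635258) = (-71028 - (840 - 8*75625 - 1359600))*(-1/635258) = (-71028 - (840 - 605000 - 1359600))*(-1/635258) = (-71028 - 1*(-1963760))*(-1/635258) = (-71028 + 1963760)*(-1/635258) = 1892732*(-1/635258) = -946366/317629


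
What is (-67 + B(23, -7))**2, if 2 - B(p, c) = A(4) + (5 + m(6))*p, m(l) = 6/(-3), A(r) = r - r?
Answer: 17956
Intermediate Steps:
A(r) = 0
m(l) = -2 (m(l) = 6*(-1/3) = -2)
B(p, c) = 2 - 3*p (B(p, c) = 2 - (0 + (5 - 2)*p) = 2 - (0 + 3*p) = 2 - 3*p)
(-67 + B(23, -7))**2 = (-67 + (2 - 3*23))**2 = (-67 + (2 - 69))**2 = (-67 - 67)**2 = (-134)**2 = 17956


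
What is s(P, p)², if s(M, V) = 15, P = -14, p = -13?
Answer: 225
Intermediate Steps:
s(P, p)² = 15² = 225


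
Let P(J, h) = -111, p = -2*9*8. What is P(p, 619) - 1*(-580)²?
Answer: -336511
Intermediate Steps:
p = -144 (p = -18*8 = -144)
P(p, 619) - 1*(-580)² = -111 - 1*(-580)² = -111 - 1*336400 = -111 - 336400 = -336511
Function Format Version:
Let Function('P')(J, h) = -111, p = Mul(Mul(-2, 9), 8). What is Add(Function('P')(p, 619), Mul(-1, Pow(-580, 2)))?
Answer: -336511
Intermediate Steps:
p = -144 (p = Mul(-18, 8) = -144)
Add(Function('P')(p, 619), Mul(-1, Pow(-580, 2))) = Add(-111, Mul(-1, Pow(-580, 2))) = Add(-111, Mul(-1, 336400)) = Add(-111, -336400) = -336511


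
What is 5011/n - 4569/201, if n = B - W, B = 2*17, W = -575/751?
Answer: 212374480/1749303 ≈ 121.41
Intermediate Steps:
W = -575/751 (W = -575*1/751 = -575/751 ≈ -0.76565)
B = 34
n = 26109/751 (n = 34 - 1*(-575/751) = 34 + 575/751 = 26109/751 ≈ 34.766)
5011/n - 4569/201 = 5011/(26109/751) - 4569/201 = 5011*(751/26109) - 4569*1/201 = 3763261/26109 - 1523/67 = 212374480/1749303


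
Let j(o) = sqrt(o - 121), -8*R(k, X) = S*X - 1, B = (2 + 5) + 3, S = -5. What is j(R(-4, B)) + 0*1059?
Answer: I*sqrt(1834)/4 ≈ 10.706*I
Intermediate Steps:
B = 10 (B = 7 + 3 = 10)
R(k, X) = 1/8 + 5*X/8 (R(k, X) = -(-5*X - 1)/8 = -(-1 - 5*X)/8 = 1/8 + 5*X/8)
j(o) = sqrt(-121 + o)
j(R(-4, B)) + 0*1059 = sqrt(-121 + (1/8 + (5/8)*10)) + 0*1059 = sqrt(-121 + (1/8 + 25/4)) + 0 = sqrt(-121 + 51/8) + 0 = sqrt(-917/8) + 0 = I*sqrt(1834)/4 + 0 = I*sqrt(1834)/4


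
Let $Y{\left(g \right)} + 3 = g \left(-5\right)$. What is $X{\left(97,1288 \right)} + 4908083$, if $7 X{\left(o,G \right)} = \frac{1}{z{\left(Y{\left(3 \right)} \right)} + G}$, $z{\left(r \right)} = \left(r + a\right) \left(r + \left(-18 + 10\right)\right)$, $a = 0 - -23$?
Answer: $\frac{39784920799}{8106} \approx 4.9081 \cdot 10^{6}$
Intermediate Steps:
$a = 23$ ($a = 0 + 23 = 23$)
$Y{\left(g \right)} = -3 - 5 g$ ($Y{\left(g \right)} = -3 + g \left(-5\right) = -3 - 5 g$)
$z{\left(r \right)} = \left(-8 + r\right) \left(23 + r\right)$ ($z{\left(r \right)} = \left(r + 23\right) \left(r + \left(-18 + 10\right)\right) = \left(23 + r\right) \left(r - 8\right) = \left(23 + r\right) \left(-8 + r\right) = \left(-8 + r\right) \left(23 + r\right)$)
$X{\left(o,G \right)} = \frac{1}{7 \left(-130 + G\right)}$ ($X{\left(o,G \right)} = \frac{1}{7 \left(\left(-184 + \left(-3 - 15\right)^{2} + 15 \left(-3 - 15\right)\right) + G\right)} = \frac{1}{7 \left(\left(-184 + \left(-18\right)^{2} + 15 \left(-18\right)\right) + G\right)} = \frac{1}{7 \left(\left(-184 + 324 - 270\right) + G\right)} = \frac{1}{7 \left(-130 + G\right)}$)
$X{\left(97,1288 \right)} + 4908083 = \frac{1}{7 \left(-130 + 1288\right)} + 4908083 = \frac{1}{7 \cdot 1158} + 4908083 = \frac{1}{7} \cdot \frac{1}{1158} + 4908083 = \frac{1}{8106} + 4908083 = \frac{39784920799}{8106}$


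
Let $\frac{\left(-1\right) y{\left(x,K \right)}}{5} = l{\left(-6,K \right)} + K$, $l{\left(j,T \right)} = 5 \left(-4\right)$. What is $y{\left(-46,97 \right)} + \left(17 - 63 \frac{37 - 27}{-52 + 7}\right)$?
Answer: $-354$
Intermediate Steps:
$l{\left(j,T \right)} = -20$
$y{\left(x,K \right)} = 100 - 5 K$ ($y{\left(x,K \right)} = - 5 \left(-20 + K\right) = 100 - 5 K$)
$y{\left(-46,97 \right)} + \left(17 - 63 \frac{37 - 27}{-52 + 7}\right) = \left(100 - 485\right) + \left(17 - 63 \frac{37 - 27}{-52 + 7}\right) = \left(100 - 485\right) + \left(17 - 63 \frac{10}{-45}\right) = -385 + \left(17 - 63 \cdot 10 \left(- \frac{1}{45}\right)\right) = -385 + \left(17 - -14\right) = -385 + \left(17 + 14\right) = -385 + 31 = -354$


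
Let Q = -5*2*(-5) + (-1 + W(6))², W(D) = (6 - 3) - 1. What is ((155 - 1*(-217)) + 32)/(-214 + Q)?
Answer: -404/163 ≈ -2.4785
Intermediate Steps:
W(D) = 2 (W(D) = 3 - 1 = 2)
Q = 51 (Q = -5*2*(-5) + (-1 + 2)² = -10*(-5) + 1² = 50 + 1 = 51)
((155 - 1*(-217)) + 32)/(-214 + Q) = ((155 - 1*(-217)) + 32)/(-214 + 51) = ((155 + 217) + 32)/(-163) = (372 + 32)*(-1/163) = 404*(-1/163) = -404/163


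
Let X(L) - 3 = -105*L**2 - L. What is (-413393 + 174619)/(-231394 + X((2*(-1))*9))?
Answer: 238774/265393 ≈ 0.89970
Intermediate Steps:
X(L) = 3 - L - 105*L**2 (X(L) = 3 + (-105*L**2 - L) = 3 + (-L - 105*L**2) = 3 - L - 105*L**2)
(-413393 + 174619)/(-231394 + X((2*(-1))*9)) = (-413393 + 174619)/(-231394 + (3 - 2*(-1)*9 - 105*((2*(-1))*9)**2)) = -238774/(-231394 + (3 - (-2)*9 - 105*(-2*9)**2)) = -238774/(-231394 + (3 - 1*(-18) - 105*(-18)**2)) = -238774/(-231394 + (3 + 18 - 105*324)) = -238774/(-231394 + (3 + 18 - 34020)) = -238774/(-231394 - 33999) = -238774/(-265393) = -238774*(-1/265393) = 238774/265393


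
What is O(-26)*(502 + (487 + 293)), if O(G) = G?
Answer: -33332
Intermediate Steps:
O(-26)*(502 + (487 + 293)) = -26*(502 + (487 + 293)) = -26*(502 + 780) = -26*1282 = -33332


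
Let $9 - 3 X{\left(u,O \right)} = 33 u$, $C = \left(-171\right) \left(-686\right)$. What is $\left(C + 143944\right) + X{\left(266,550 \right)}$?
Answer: $258327$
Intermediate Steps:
$C = 117306$
$X{\left(u,O \right)} = 3 - 11 u$ ($X{\left(u,O \right)} = 3 - \frac{33 u}{3} = 3 - 11 u$)
$\left(C + 143944\right) + X{\left(266,550 \right)} = \left(117306 + 143944\right) + \left(3 - 2926\right) = 261250 + \left(3 - 2926\right) = 261250 - 2923 = 258327$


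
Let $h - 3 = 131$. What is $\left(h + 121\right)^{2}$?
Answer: $65025$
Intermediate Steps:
$h = 134$ ($h = 3 + 131 = 134$)
$\left(h + 121\right)^{2} = \left(134 + 121\right)^{2} = 255^{2} = 65025$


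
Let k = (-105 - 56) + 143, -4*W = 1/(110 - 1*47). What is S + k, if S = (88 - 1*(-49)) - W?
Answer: 29989/252 ≈ 119.00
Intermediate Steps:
W = -1/252 (W = -1/(4*(110 - 1*47)) = -1/(4*(110 - 47)) = -1/4/63 = -1/4*1/63 = -1/252 ≈ -0.0039683)
S = 34525/252 (S = (88 - 1*(-49)) - 1*(-1/252) = (88 + 49) + 1/252 = 137 + 1/252 = 34525/252 ≈ 137.00)
k = -18 (k = -161 + 143 = -18)
S + k = 34525/252 - 18 = 29989/252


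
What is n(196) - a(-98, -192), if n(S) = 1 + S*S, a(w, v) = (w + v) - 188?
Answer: 38895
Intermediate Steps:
a(w, v) = -188 + v + w (a(w, v) = (v + w) - 188 = -188 + v + w)
n(S) = 1 + S**2
n(196) - a(-98, -192) = (1 + 196**2) - (-188 - 192 - 98) = (1 + 38416) - 1*(-478) = 38417 + 478 = 38895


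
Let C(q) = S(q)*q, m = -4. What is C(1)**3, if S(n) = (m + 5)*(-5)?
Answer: -125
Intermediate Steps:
S(n) = -5 (S(n) = (-4 + 5)*(-5) = 1*(-5) = -5)
C(q) = -5*q
C(1)**3 = (-5*1)**3 = (-5)**3 = -125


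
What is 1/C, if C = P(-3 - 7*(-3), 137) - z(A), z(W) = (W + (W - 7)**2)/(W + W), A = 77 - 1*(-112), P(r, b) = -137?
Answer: -54/12157 ≈ -0.0044419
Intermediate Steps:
A = 189 (A = 77 + 112 = 189)
z(W) = (W + (-7 + W)**2)/(2*W) (z(W) = (W + (-7 + W)**2)/((2*W)) = (W + (-7 + W)**2)*(1/(2*W)) = (W + (-7 + W)**2)/(2*W))
C = -12157/54 (C = -137 - (189 + (-7 + 189)**2)/(2*189) = -137 - (189 + 182**2)/(2*189) = -137 - (189 + 33124)/(2*189) = -137 - 33313/(2*189) = -137 - 1*4759/54 = -137 - 4759/54 = -12157/54 ≈ -225.13)
1/C = 1/(-12157/54) = -54/12157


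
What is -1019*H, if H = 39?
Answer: -39741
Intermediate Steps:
-1019*H = -1019*39 = -39741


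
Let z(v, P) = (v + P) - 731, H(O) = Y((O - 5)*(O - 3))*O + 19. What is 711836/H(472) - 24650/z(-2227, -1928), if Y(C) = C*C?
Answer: 279066930704254123/55315254155138201 ≈ 5.0450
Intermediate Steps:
Y(C) = C**2
H(O) = 19 + O*(-5 + O)**2*(-3 + O)**2 (H(O) = ((O - 5)*(O - 3))**2*O + 19 = ((-5 + O)*(-3 + O))**2*O + 19 = ((-5 + O)**2*(-3 + O)**2)*O + 19 = O*(-5 + O)**2*(-3 + O)**2 + 19 = 19 + O*(-5 + O)**2*(-3 + O)**2)
z(v, P) = -731 + P + v (z(v, P) = (P + v) - 731 = -731 + P + v)
711836/H(472) - 24650/z(-2227, -1928) = 711836/(19 + 472*(15 + 472**2 - 8*472)**2) - 24650/(-731 - 1928 - 2227) = 711836/(19 + 472*(15 + 222784 - 3776)**2) - 24650/(-4886) = 711836/(19 + 472*219023**2) - 24650*(-1/4886) = 711836/(19 + 472*47971074529) + 12325/2443 = 711836/(19 + 22642347177688) + 12325/2443 = 711836/22642347177707 + 12325/2443 = 279066930704254123/55315254155138201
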